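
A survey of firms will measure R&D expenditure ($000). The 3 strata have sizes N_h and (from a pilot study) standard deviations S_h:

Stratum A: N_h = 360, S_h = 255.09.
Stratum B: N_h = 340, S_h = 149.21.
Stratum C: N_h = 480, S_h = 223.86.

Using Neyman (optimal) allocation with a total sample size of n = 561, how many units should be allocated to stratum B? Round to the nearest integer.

Neyman allocation: n_h = n · N_h S_h / Σ N_i S_i, with n = 561.
  stratum A: N_h·S_h = 360·255.09 = 91832.40
  stratum B: N_h·S_h = 340·149.21 = 50731.40
  stratum C: N_h·S_h = 480·223.86 = 107452.80
Σ N_h S_h = 250016.60
n for stratum B = 561·50731.40/250016.60 = 113.834 → 114

114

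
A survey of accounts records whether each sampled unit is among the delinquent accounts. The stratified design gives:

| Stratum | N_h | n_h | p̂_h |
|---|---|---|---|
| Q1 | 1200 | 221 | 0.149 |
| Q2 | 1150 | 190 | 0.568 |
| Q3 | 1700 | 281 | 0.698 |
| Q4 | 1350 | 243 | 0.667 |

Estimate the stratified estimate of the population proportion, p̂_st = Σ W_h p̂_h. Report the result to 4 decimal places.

p̂_st ≈ 0.5406

N = 5400; stratum weights W_h = N_h/N.
p̂_st = Σ W_h p̂_h = (1200·0.149 + 1150·0.568 + 1700·0.698 + 1350·0.667)/5400 = 0.54056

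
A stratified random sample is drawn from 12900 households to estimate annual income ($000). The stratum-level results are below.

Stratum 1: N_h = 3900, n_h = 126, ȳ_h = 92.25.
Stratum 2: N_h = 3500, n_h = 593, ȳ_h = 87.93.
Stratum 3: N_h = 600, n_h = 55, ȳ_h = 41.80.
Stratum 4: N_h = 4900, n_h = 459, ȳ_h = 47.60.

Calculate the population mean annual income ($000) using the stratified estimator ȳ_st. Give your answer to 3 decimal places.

ȳ_st ≈ 71.771

N = Σ N_h = 12900. Stratum weights W_h = N_h/N.
ȳ_st = (3900·92.25 + 3500·87.93 + 600·41.80 + 4900·47.60) / 12900 = 71.77132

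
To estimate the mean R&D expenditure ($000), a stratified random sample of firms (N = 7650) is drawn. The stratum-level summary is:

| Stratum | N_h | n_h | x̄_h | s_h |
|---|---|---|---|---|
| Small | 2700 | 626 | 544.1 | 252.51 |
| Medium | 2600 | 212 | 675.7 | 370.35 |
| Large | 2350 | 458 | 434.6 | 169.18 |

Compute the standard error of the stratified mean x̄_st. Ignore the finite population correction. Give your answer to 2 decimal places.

SE(x̄_st) ≈ 9.66

V̂(x̄_st) = Σ W_h² s_h²/n_h, with W_h = N_h/N and N = 7650:
  stratum Small: (2700/7650)²·252.51²/626 = 12.6878
  stratum Medium: (2600/7650)²·370.35²/212 = 74.733
  stratum Large: (2350/7650)²·169.18²/458 = 5.89719
V̂(x̄_st) = 93.3181
SE(x̄_st) = √93.3181 = 9.66013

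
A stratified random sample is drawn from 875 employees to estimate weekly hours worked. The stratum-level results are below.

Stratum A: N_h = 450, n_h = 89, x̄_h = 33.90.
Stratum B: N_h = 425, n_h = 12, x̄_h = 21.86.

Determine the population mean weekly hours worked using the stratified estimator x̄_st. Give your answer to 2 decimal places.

N = Σ N_h = 875. Stratum weights W_h = N_h/N.
x̄_st = (450·33.90 + 425·21.86) / 875 = 28.0520

x̄_st ≈ 28.05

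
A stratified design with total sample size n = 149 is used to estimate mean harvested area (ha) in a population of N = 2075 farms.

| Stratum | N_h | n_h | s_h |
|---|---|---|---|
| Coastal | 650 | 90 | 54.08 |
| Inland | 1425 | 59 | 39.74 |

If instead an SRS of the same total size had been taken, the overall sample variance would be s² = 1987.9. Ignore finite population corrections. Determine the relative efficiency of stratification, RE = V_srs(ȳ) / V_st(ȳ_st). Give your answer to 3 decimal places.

V̂(ȳ_st) = Σ W_h² s_h²/n_h, with W_h = N_h/N and N = 2075:
  stratum Coastal: (650/2075)²·54.08²/90 = 3.18876
  stratum Inland: (1425/2075)²·39.74²/59 = 12.624
V_st = 15.8128
V_srs = s²/n = 1987.9/149 = 13.3416
Relative efficiency = V_srs / V_st = 13.3416/15.8128 = 0.8437

RE ≈ 0.844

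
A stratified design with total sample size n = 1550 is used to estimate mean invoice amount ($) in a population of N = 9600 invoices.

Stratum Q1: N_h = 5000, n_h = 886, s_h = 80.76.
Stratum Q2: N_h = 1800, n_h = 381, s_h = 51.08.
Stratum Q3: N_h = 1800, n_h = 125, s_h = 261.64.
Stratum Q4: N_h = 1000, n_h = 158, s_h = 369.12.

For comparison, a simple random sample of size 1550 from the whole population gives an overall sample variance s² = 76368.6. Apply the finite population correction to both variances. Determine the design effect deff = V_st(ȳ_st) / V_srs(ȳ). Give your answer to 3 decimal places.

deff ≈ 0.669

V̂(ȳ_st) = Σ W_h² (1 − n_h/N_h) s_h²/n_h, with W_h = N_h/N and N = 9600:
  stratum Q1: (5000/9600)²·(1 − 886/5000)·80.76²/886 = 1.64305
  stratum Q2: (1800/9600)²·(1 − 381/1800)·51.08²/381 = 0.189797
  stratum Q3: (1800/9600)²·(1 − 125/1800)·261.64²/125 = 17.9161
  stratum Q4: (1000/9600)²·(1 − 158/1000)·369.12²/158 = 7.87858
V_st = 27.6275
V_srs = (1 − 1550/9600)·76368.6/1550 = 41.315
deff = V_st / V_srs = 27.6275/41.315 = 0.6687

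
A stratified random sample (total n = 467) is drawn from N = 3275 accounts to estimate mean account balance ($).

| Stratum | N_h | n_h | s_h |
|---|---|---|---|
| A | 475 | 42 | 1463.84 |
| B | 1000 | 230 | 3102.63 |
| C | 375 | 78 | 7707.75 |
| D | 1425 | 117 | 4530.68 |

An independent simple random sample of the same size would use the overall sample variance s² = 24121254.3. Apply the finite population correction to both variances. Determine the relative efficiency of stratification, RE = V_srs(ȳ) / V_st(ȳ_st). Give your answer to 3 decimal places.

RE ≈ 1.045

V̂(ȳ_st) = Σ W_h² (1 − n_h/N_h) s_h²/n_h, with W_h = N_h/N and N = 3275:
  stratum A: (475/3275)²·(1 − 42/475)·1463.84²/42 = 978.356
  stratum B: (1000/3275)²·(1 − 230/1000)·3102.63²/230 = 3004.69
  stratum C: (375/3275)²·(1 − 78/375)·7707.75²/78 = 7909.08
  stratum D: (1425/3275)²·(1 − 117/1425)·4530.68²/117 = 30488.8
V_st = 42381
V_srs = (1 − 467/3275)·24121254.3/467 = 44286.2
Relative efficiency = V_srs / V_st = 44286.2/42381 = 1.0450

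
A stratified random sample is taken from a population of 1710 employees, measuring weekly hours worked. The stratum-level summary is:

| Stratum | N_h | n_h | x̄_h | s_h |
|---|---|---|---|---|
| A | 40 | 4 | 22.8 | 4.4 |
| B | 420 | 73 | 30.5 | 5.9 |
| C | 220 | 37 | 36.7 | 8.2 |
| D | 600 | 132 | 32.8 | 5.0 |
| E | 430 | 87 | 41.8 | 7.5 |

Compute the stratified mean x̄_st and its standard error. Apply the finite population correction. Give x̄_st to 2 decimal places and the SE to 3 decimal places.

x̄_st = Σ W_h x̄_h = (40·22.8 + 420·30.5 + 220·36.7 + 600·32.8 + 430·41.8)/1710 = 34.76608
V̂(x̄_st) = Σ W_h² (1 − n_h/N_h) s_h²/n_h, with W_h = N_h/N and N = 1710:
  stratum A: (40/1710)²·(1 − 4/40)·4.4²/4 = 0.0023835
  stratum B: (420/1710)²·(1 − 73/420)·5.9²/73 = 0.0237666
  stratum C: (220/1710)²·(1 − 37/220)·8.2²/37 = 0.0250212
  stratum D: (600/1710)²·(1 − 132/600)·5.0²/132 = 0.0181874
  stratum E: (430/1710)²·(1 − 87/430)·7.5²/87 = 0.0326117
V̂(x̄_st) = 0.10197
SE(x̄_st) = √0.10197 = 0.319328

x̄_st ≈ 34.77, SE ≈ 0.319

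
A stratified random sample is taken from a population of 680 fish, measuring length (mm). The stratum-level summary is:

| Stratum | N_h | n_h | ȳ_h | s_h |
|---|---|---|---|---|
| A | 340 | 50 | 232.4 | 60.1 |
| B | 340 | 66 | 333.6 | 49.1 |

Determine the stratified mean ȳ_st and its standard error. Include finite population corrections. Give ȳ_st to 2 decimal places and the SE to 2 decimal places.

ȳ_st = Σ W_h ȳ_h = (340·232.4 + 340·333.6)/680 = 283.00000
V̂(ȳ_st) = Σ W_h² (1 − n_h/N_h) s_h²/n_h, with W_h = N_h/N and N = 680:
  stratum A: (340/680)²·(1 − 50/340)·60.1²/50 = 15.4042
  stratum B: (340/680)²·(1 − 66/340)·49.1²/66 = 7.3592
V̂(ȳ_st) = 22.7634
SE(ȳ_st) = √22.7634 = 4.7711

ȳ_st ≈ 283.00, SE ≈ 4.77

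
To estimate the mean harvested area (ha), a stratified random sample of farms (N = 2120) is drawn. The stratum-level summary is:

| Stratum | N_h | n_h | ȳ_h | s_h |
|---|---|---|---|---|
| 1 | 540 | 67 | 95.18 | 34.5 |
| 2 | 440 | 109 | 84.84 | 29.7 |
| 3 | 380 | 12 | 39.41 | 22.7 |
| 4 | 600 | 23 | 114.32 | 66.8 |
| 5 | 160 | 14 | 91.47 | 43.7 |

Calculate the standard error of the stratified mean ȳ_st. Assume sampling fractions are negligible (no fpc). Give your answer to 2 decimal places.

V̂(ȳ_st) = Σ W_h² s_h²/n_h, with W_h = N_h/N and N = 2120:
  stratum 1: (540/2120)²·34.5²/67 = 1.1526
  stratum 2: (440/2120)²·29.7²/109 = 0.348594
  stratum 3: (380/2120)²·22.7²/12 = 1.37964
  stratum 4: (600/2120)²·66.8²/23 = 15.5402
  stratum 5: (160/2120)²·43.7²/14 = 0.776968
V̂(ȳ_st) = 19.198
SE(ȳ_st) = √19.198 = 4.38155

SE(ȳ_st) ≈ 4.38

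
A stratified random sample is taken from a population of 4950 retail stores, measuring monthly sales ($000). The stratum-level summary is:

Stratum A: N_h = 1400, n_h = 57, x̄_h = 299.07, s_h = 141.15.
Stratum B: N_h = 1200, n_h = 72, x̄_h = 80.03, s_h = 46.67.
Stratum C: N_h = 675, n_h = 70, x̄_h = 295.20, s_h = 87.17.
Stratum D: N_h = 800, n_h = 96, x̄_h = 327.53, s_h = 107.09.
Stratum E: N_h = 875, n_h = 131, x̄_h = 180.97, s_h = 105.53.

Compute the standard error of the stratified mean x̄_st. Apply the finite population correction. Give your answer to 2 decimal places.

SE(x̄_st) ≈ 5.94

V̂(x̄_st) = Σ W_h² (1 − n_h/N_h) s_h²/n_h, with W_h = N_h/N and N = 4950:
  stratum A: (1400/4950)²·(1 − 57/1400)·141.15²/57 = 26.8213
  stratum B: (1200/4950)²·(1 − 72/1200)·46.67²/72 = 1.67118
  stratum C: (675/4950)²·(1 − 70/675)·87.17²/70 = 1.80919
  stratum D: (800/4950)²·(1 − 96/800)·107.09²/96 = 2.74586
  stratum E: (875/4950)²·(1 − 131/875)·105.53²/131 = 2.25866
V̂(x̄_st) = 35.3062
SE(x̄_st) = √35.3062 = 5.94191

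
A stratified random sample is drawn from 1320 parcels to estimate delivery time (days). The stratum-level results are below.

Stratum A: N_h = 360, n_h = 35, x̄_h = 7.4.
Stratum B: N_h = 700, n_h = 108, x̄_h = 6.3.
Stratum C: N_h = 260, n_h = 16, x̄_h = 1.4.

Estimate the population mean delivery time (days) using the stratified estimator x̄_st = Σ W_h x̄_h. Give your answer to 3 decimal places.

N = Σ N_h = 1320. Stratum weights W_h = N_h/N.
x̄_st = (360·7.4 + 700·6.3 + 260·1.4) / 1320 = 5.63485

x̄_st ≈ 5.635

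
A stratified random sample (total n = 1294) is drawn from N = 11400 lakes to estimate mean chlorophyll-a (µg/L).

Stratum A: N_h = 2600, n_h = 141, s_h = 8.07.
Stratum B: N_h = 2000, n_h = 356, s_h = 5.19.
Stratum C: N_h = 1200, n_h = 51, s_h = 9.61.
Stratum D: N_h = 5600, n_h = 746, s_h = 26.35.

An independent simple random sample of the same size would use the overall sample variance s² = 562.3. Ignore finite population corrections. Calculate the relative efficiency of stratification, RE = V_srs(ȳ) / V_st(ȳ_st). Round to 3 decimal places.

RE ≈ 1.603

V̂(ȳ_st) = Σ W_h² s_h²/n_h, with W_h = N_h/N and N = 11400:
  stratum A: (2600/11400)²·8.07²/141 = 0.0240251
  stratum B: (2000/11400)²·5.19²/356 = 0.00232882
  stratum C: (1200/11400)²·9.61²/51 = 0.0200645
  stratum D: (5600/11400)²·26.35²/746 = 0.224589
V_st = 0.271008
V_srs = s²/n = 562.3/1294 = 0.434544
Relative efficiency = V_srs / V_st = 0.434544/0.271008 = 1.6034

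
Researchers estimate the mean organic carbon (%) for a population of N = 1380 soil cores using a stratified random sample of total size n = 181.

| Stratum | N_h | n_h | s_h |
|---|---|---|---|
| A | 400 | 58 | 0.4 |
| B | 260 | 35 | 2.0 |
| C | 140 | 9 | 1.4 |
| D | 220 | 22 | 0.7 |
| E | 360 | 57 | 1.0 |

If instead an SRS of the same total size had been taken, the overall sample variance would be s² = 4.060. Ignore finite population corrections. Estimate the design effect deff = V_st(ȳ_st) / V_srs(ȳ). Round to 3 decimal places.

V̂(ȳ_st) = Σ W_h² s_h²/n_h, with W_h = N_h/N and N = 1380:
  stratum A: (400/1380)²·0.4²/58 = 0.000231768
  stratum B: (260/1380)²·2.0²/35 = 0.00405677
  stratum C: (140/1380)²·1.4²/9 = 0.00224136
  stratum D: (220/1380)²·0.7²/22 = 0.000566058
  stratum E: (360/1380)²·1.0²/57 = 0.00119391
V_st = 0.00828987
V_srs = s²/n = 4.060/181 = 0.0224309
deff = V_st / V_srs = 0.00828987/0.0224309 = 0.3696

deff ≈ 0.370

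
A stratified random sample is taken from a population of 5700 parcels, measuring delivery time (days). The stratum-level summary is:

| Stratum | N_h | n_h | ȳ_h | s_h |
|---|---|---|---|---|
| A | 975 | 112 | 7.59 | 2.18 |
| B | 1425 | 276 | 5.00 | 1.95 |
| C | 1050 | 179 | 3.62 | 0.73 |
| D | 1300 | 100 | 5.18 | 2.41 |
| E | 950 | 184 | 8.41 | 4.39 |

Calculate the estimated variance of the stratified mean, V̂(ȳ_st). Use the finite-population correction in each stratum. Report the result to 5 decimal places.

V̂(ȳ_st) ≈ 0.00701

V̂(ȳ_st) = Σ W_h² (1 − n_h/N_h) s_h²/n_h, with W_h = N_h/N and N = 5700:
  stratum A: (975/5700)²·(1 − 112/975)·2.18²/112 = 0.00109891
  stratum B: (1425/5700)²·(1 − 276/1425)·1.95²/276 = 0.000694297
  stratum C: (1050/5700)²·(1 − 179/1050)·0.73²/179 = 8.38012e-05
  stratum D: (1300/5700)²·(1 − 100/1300)·2.41²/100 = 0.00278875
  stratum E: (950/5700)²·(1 − 184/950)·4.39²/184 = 0.00234592
V̂(ȳ_st) = 0.00701167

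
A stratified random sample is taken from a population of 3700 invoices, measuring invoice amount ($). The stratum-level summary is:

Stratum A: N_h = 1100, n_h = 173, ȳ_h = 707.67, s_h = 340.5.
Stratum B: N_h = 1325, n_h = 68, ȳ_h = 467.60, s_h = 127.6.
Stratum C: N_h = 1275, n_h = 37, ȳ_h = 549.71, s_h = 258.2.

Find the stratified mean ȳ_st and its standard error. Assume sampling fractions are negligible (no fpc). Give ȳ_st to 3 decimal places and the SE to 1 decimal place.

ȳ_st = Σ W_h ȳ_h = (1100·707.67 + 1325·467.60 + 1275·549.71)/3700 = 567.26682
V̂(ȳ_st) = Σ W_h² s_h²/n_h, with W_h = N_h/N and N = 3700:
  stratum A: (1100/3700)²·340.5²/173 = 59.2339
  stratum B: (1325/3700)²·127.6²/68 = 30.7058
  stratum C: (1275/3700)²·258.2²/37 = 213.958
V̂(ȳ_st) = 303.897
SE(ȳ_st) = √303.897 = 17.4326

ȳ_st ≈ 567.267, SE ≈ 17.4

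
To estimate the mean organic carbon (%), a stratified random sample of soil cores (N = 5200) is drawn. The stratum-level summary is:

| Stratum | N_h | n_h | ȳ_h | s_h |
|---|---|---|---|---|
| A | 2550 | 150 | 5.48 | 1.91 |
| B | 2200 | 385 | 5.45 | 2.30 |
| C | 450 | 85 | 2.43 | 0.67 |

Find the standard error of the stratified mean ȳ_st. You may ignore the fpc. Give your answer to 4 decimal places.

SE(ȳ_st) ≈ 0.0914

V̂(ȳ_st) = Σ W_h² s_h²/n_h, with W_h = N_h/N and N = 5200:
  stratum A: (2550/5200)²·1.91²/150 = 0.00584856
  stratum B: (2200/5200)²·2.30²/385 = 0.00245943
  stratum C: (450/5200)²·0.67²/85 = 3.95502e-05
V̂(ȳ_st) = 0.00834754
SE(ȳ_st) = √0.00834754 = 0.0913649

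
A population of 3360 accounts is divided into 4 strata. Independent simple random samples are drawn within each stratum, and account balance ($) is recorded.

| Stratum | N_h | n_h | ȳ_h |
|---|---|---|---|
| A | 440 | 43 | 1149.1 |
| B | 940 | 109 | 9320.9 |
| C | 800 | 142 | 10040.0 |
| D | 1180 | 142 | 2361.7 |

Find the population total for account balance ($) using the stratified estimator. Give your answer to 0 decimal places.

τ̂_st ≈ 20086056

τ̂_st = Σ N_h ȳ_h = 440·1149.1 + 940·9320.9 + 800·10040.0 + 1180·2361.7 = 20086056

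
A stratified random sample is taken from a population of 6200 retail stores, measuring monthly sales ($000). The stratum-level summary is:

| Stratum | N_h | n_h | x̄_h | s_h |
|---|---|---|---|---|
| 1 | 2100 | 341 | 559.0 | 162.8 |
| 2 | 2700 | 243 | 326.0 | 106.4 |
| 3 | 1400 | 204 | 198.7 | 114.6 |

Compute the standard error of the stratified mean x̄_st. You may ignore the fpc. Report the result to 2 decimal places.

V̂(x̄_st) = Σ W_h² s_h²/n_h, with W_h = N_h/N and N = 6200:
  stratum 1: (2100/6200)²·162.8²/341 = 8.91681
  stratum 2: (2700/6200)²·106.4²/243 = 8.8353
  stratum 3: (1400/6200)²·114.6²/204 = 3.28255
V̂(x̄_st) = 21.0347
SE(x̄_st) = √21.0347 = 4.58636

SE(x̄_st) ≈ 4.59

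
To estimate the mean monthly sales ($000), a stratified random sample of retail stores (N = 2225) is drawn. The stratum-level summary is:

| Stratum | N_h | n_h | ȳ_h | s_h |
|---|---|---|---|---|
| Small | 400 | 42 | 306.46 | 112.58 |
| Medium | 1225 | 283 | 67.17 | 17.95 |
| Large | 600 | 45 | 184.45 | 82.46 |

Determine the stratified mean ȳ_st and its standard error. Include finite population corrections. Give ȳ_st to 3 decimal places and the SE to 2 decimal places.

ȳ_st = Σ W_h ȳ_h = (400·306.46 + 1225·67.17 + 600·184.45)/2225 = 141.81449
V̂(ȳ_st) = Σ W_h² (1 − n_h/N_h) s_h²/n_h, with W_h = N_h/N and N = 2225:
  stratum Small: (400/2225)²·(1 − 42/400)·112.58²/42 = 8.72883
  stratum Medium: (1225/2225)²·(1 − 283/1225)·17.95²/283 = 0.265381
  stratum Large: (600/2225)²·(1 − 45/600)·82.46²/45 = 10.1639
V̂(ȳ_st) = 19.1581
SE(ȳ_st) = √19.1581 = 4.37699

ȳ_st ≈ 141.814, SE ≈ 4.38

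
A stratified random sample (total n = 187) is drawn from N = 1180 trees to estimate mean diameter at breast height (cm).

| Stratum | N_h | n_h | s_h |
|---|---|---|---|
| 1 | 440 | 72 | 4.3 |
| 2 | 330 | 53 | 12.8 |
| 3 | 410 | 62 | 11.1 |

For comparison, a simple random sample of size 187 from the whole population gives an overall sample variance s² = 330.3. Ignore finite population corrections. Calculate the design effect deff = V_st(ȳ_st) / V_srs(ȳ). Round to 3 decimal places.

V̂(ȳ_st) = Σ W_h² s_h²/n_h, with W_h = N_h/N and N = 1180:
  stratum 1: (440/1180)²·4.3²/72 = 0.0357064
  stratum 2: (330/1180)²·12.8²/53 = 0.241773
  stratum 3: (410/1180)²·11.1²/62 = 0.239915
V_st = 0.517395
V_srs = s²/n = 330.3/187 = 1.76631
deff = V_st / V_srs = 0.517395/1.76631 = 0.2929

deff ≈ 0.293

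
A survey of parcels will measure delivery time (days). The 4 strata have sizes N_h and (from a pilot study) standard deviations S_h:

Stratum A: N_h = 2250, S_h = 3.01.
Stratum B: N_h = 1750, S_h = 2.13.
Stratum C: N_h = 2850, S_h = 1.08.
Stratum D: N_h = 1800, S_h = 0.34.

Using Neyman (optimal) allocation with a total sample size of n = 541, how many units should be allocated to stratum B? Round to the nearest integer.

142

Neyman allocation: n_h = n · N_h S_h / Σ N_i S_i, with n = 541.
  stratum A: N_h·S_h = 2250·3.01 = 6772.50
  stratum B: N_h·S_h = 1750·2.13 = 3727.50
  stratum C: N_h·S_h = 2850·1.08 = 3078.00
  stratum D: N_h·S_h = 1800·0.34 = 612.00
Σ N_h S_h = 14190.00
n for stratum B = 541·3727.50/14190.00 = 142.113 → 142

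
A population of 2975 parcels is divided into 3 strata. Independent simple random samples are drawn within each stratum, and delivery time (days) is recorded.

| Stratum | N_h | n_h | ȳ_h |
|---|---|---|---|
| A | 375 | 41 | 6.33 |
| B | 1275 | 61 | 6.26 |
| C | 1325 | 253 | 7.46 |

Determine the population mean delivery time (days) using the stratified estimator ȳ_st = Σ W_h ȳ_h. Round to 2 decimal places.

N = Σ N_h = 2975. Stratum weights W_h = N_h/N.
ȳ_st = (375·6.33 + 1275·6.26 + 1325·7.46) / 2975 = 6.8033

ȳ_st ≈ 6.80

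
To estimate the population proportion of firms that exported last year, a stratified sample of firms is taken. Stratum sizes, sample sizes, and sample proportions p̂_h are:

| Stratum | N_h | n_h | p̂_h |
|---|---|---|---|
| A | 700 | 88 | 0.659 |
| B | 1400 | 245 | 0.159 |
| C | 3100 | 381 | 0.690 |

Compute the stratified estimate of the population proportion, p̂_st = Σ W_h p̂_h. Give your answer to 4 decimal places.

p̂_st ≈ 0.5429

N = 5200; stratum weights W_h = N_h/N.
p̂_st = Σ W_h p̂_h = (700·0.659 + 1400·0.159 + 3100·0.690)/5200 = 0.54287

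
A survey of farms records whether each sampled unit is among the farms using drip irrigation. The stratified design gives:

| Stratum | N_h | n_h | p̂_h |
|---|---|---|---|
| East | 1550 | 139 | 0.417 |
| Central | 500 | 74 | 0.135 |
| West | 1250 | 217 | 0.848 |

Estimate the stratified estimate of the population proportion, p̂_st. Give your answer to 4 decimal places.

p̂_st ≈ 0.5375

N = 3300; stratum weights W_h = N_h/N.
p̂_st = Σ W_h p̂_h = (1550·0.417 + 500·0.135 + 1250·0.848)/3300 = 0.53753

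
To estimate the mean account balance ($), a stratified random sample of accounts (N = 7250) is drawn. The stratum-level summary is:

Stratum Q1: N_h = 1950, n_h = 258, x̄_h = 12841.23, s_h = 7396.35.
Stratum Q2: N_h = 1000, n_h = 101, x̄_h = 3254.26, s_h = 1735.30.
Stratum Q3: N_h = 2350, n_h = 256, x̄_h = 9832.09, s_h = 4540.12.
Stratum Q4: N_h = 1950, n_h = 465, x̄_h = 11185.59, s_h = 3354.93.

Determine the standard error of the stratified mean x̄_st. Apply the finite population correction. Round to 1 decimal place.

V̂(x̄_st) = Σ W_h² (1 − n_h/N_h) s_h²/n_h, with W_h = N_h/N and N = 7250:
  stratum Q1: (1950/7250)²·(1 − 258/1950)·7396.35²/258 = 13309.9
  stratum Q2: (1000/7250)²·(1 − 101/1000)·1735.30²/101 = 509.931
  stratum Q3: (2350/7250)²·(1 − 256/2350)·4540.12²/256 = 7538.12
  stratum Q4: (1950/7250)²·(1 − 465/1950)·3354.93²/465 = 1333.52
V̂(x̄_st) = 22691.5
SE(x̄_st) = √22691.5 = 150.637

SE(x̄_st) ≈ 150.6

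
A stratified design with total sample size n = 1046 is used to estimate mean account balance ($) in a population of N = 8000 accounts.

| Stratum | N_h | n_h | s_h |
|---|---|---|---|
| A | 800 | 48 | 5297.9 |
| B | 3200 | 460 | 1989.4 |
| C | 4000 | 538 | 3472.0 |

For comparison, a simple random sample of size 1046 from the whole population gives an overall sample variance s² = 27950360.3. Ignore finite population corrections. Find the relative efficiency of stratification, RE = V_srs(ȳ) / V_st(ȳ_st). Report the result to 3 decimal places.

RE ≈ 2.083

V̂(ȳ_st) = Σ W_h² s_h²/n_h, with W_h = N_h/N and N = 8000:
  stratum A: (800/8000)²·5297.9²/48 = 5847.45
  stratum B: (3200/8000)²·1989.4²/460 = 1376.6
  stratum C: (4000/8000)²·3472.0²/538 = 5601.67
V_st = 12825.7
V_srs = s²/n = 27950360.3/1046 = 26721.2
Relative efficiency = V_srs / V_st = 26721.2/12825.7 = 2.0834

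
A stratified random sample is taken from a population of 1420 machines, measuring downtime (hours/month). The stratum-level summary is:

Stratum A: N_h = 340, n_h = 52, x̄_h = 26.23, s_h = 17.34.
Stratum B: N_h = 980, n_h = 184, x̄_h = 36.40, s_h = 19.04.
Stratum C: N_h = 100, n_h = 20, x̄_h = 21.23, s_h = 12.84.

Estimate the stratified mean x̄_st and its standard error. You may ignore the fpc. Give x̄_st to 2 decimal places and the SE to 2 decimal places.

x̄_st = Σ W_h x̄_h = (340·26.23 + 980·36.40 + 100·21.23)/1420 = 32.89662
V̂(x̄_st) = Σ W_h² s_h²/n_h, with W_h = N_h/N and N = 1420:
  stratum A: (340/1420)²·17.34²/52 = 0.331494
  stratum B: (980/1420)²·19.04²/184 = 0.938408
  stratum C: (100/1420)²·12.84²/20 = 0.0408812
V̂(x̄_st) = 1.31078
SE(x̄_st) = √1.31078 = 1.14489

x̄_st ≈ 32.90, SE ≈ 1.14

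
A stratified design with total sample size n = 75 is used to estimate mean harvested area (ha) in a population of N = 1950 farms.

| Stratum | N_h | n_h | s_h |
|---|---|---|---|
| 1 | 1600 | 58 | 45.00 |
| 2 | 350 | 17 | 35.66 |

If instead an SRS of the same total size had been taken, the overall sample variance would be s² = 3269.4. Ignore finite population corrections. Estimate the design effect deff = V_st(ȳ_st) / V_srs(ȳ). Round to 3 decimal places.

deff ≈ 0.594

V̂(ȳ_st) = Σ W_h² s_h²/n_h, with W_h = N_h/N and N = 1950:
  stratum 1: (1600/1950)²·45.00²/58 = 23.5054
  stratum 2: (350/1950)²·35.66²/17 = 2.4098
V_st = 25.9152
V_srs = s²/n = 3269.4/75 = 43.592
deff = V_st / V_srs = 25.9152/43.592 = 0.5945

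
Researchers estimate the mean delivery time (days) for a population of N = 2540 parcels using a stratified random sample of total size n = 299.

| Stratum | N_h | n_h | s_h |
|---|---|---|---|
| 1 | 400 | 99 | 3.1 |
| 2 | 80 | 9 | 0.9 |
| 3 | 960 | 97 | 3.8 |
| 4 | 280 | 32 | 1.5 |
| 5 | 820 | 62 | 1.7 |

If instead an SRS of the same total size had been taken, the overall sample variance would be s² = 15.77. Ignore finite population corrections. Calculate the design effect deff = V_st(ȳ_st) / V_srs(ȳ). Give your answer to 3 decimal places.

V̂(ȳ_st) = Σ W_h² s_h²/n_h, with W_h = N_h/N and N = 2540:
  stratum 1: (400/2540)²·3.1²/99 = 0.00240736
  stratum 2: (80/2540)²·0.9²/9 = 8.92802e-05
  stratum 3: (960/2540)²·3.8²/97 = 0.0212652
  stratum 4: (280/2540)²·1.5²/32 = 0.000854439
  stratum 5: (820/2540)²·1.7²/62 = 0.0048581
V_st = 0.0294744
V_srs = s²/n = 15.77/299 = 0.0527425
deff = V_st / V_srs = 0.0294744/0.0527425 = 0.5588

deff ≈ 0.559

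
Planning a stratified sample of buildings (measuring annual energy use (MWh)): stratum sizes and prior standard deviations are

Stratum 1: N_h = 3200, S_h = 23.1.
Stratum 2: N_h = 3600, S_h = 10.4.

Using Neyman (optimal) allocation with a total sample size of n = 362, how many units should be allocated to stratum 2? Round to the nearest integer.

122

Neyman allocation: n_h = n · N_h S_h / Σ N_i S_i, with n = 362.
  stratum 1: N_h·S_h = 3200·23.1 = 73920.00
  stratum 2: N_h·S_h = 3600·10.4 = 37440.00
Σ N_h S_h = 111360.00
n for stratum 2 = 362·37440.00/111360.00 = 121.707 → 122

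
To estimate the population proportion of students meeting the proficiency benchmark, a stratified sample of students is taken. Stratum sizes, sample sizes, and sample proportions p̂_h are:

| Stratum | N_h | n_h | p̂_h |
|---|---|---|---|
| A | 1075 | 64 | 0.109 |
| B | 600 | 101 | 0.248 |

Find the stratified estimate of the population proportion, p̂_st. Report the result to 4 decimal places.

N = 1675; stratum weights W_h = N_h/N.
p̂_st = Σ W_h p̂_h = (1075·0.109 + 600·0.248)/1675 = 0.15879

p̂_st ≈ 0.1588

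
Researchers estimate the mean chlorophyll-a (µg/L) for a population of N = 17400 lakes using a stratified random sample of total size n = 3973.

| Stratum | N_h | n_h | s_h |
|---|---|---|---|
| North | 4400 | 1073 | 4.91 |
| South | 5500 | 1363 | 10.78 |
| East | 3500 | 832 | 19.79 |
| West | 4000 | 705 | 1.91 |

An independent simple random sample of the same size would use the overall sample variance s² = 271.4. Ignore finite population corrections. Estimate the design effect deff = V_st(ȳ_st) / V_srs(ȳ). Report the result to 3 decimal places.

V̂(ȳ_st) = Σ W_h² s_h²/n_h, with W_h = N_h/N and N = 17400:
  stratum North: (4400/17400)²·4.91²/1073 = 0.00143671
  stratum South: (5500/17400)²·10.78²/1363 = 0.00851861
  stratum East: (3500/17400)²·19.79²/832 = 0.0190461
  stratum West: (4000/17400)²·1.91²/705 = 0.000273463
V_st = 0.0292749
V_srs = s²/n = 271.4/3973 = 0.0683111
deff = V_st / V_srs = 0.0292749/0.0683111 = 0.4286

deff ≈ 0.429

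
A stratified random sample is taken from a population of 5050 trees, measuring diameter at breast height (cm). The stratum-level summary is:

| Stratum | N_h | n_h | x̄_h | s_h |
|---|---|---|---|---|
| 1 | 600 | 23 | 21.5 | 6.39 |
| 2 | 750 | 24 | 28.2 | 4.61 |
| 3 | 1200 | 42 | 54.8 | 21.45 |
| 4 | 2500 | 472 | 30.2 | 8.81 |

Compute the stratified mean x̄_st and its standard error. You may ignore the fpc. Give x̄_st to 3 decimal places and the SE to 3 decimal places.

x̄_st ≈ 34.715, SE ≈ 0.839

x̄_st = Σ W_h x̄_h = (600·21.5 + 750·28.2 + 1200·54.8 + 2500·30.2)/5050 = 34.71485
V̂(x̄_st) = Σ W_h² s_h²/n_h, with W_h = N_h/N and N = 5050:
  stratum 1: (600/5050)²·6.39²/23 = 0.0250607
  stratum 2: (750/5050)²·4.61²/24 = 0.0195313
  stratum 3: (1200/5050)²·21.45²/42 = 0.618565
  stratum 4: (2500/5050)²·8.81²/472 = 0.0403002
V̂(x̄_st) = 0.703457
SE(x̄_st) = √0.703457 = 0.838723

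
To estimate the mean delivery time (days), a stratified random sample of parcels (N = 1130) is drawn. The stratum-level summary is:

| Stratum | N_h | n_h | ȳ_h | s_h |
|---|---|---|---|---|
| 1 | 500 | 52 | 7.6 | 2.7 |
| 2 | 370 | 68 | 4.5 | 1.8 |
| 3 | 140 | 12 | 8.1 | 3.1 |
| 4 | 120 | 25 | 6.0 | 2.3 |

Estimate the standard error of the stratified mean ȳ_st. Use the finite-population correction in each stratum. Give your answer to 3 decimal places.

V̂(ȳ_st) = Σ W_h² (1 − n_h/N_h) s_h²/n_h, with W_h = N_h/N and N = 1130:
  stratum 1: (500/1130)²·(1 − 52/500)·2.7²/52 = 0.0245932
  stratum 2: (370/1130)²·(1 − 68/370)·1.8²/68 = 0.00416954
  stratum 3: (140/1130)²·(1 − 12/140)·3.1²/12 = 0.0112389
  stratum 4: (120/1130)²·(1 − 25/120)·2.3²/25 = 0.00188914
V̂(ȳ_st) = 0.0418908
SE(ȳ_st) = √0.0418908 = 0.204672

SE(ȳ_st) ≈ 0.205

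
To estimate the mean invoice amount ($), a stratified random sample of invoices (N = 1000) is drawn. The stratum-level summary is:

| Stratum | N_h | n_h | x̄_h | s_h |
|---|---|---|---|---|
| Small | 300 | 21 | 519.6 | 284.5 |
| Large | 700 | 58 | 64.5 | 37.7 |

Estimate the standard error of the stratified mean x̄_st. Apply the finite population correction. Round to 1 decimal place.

SE(x̄_st) ≈ 18.3

V̂(x̄_st) = Σ W_h² (1 − n_h/N_h) s_h²/n_h, with W_h = N_h/N and N = 1000:
  stratum Small: (300/1000)²·(1 − 21/300)·284.5²/21 = 322.605
  stratum Large: (700/1000)²·(1 − 58/700)·37.7²/58 = 11.0125
V̂(x̄_st) = 333.617
SE(x̄_st) = √333.617 = 18.2652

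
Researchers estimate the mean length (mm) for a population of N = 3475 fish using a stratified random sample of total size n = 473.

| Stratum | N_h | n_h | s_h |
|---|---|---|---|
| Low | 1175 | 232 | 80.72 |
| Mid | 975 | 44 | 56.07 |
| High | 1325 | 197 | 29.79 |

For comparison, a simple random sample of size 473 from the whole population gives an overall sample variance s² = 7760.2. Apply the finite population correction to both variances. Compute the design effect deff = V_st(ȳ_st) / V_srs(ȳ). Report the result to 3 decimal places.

V̂(ȳ_st) = Σ W_h² (1 − n_h/N_h) s_h²/n_h, with W_h = N_h/N and N = 3475:
  stratum Low: (1175/3475)²·(1 − 232/1175)·80.72²/232 = 2.577
  stratum Mid: (975/3475)²·(1 − 44/975)·56.07²/44 = 5.37097
  stratum High: (1325/3475)²·(1 − 197/1325)·29.79²/197 = 0.557558
V_st = 8.50553
V_srs = (1 − 473/3475)·7760.2/473 = 14.1732
deff = V_st / V_srs = 8.50553/14.1732 = 0.6001

deff ≈ 0.600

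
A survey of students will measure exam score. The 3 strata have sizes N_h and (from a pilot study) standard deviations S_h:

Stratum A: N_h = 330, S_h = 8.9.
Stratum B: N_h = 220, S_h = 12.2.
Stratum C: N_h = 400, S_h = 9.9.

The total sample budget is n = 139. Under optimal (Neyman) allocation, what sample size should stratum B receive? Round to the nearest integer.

Neyman allocation: n_h = n · N_h S_h / Σ N_i S_i, with n = 139.
  stratum A: N_h·S_h = 330·8.9 = 2937.00
  stratum B: N_h·S_h = 220·12.2 = 2684.00
  stratum C: N_h·S_h = 400·9.9 = 3960.00
Σ N_h S_h = 9581.00
n for stratum B = 139·2684.00/9581.00 = 38.939 → 39

39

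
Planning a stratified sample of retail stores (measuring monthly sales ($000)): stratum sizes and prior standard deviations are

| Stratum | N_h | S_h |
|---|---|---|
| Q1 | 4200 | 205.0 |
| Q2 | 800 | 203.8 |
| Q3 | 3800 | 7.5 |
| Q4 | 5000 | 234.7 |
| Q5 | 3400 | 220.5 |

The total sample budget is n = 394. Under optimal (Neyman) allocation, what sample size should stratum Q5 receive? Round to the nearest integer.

Neyman allocation: n_h = n · N_h S_h / Σ N_i S_i, with n = 394.
  stratum Q1: N_h·S_h = 4200·205.0 = 861000.00
  stratum Q2: N_h·S_h = 800·203.8 = 163040.00
  stratum Q3: N_h·S_h = 3800·7.5 = 28500.00
  stratum Q4: N_h·S_h = 5000·234.7 = 1173500.00
  stratum Q5: N_h·S_h = 3400·220.5 = 749700.00
Σ N_h S_h = 2975740.00
n for stratum Q5 = 394·749700.00/2975740.00 = 99.263 → 99

99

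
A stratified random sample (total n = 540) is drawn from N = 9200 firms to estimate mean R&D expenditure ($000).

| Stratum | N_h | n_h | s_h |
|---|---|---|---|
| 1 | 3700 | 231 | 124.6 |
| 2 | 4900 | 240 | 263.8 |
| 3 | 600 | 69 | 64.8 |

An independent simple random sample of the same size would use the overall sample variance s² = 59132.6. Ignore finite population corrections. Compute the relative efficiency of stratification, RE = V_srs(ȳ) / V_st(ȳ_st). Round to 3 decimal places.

RE ≈ 1.173

V̂(ȳ_st) = Σ W_h² s_h²/n_h, with W_h = N_h/N and N = 9200:
  stratum 1: (3700/9200)²·124.6²/231 = 10.8706
  stratum 2: (4900/9200)²·263.8²/240 = 82.2536
  stratum 3: (600/9200)²·64.8²/69 = 0.258838
V_st = 93.383
V_srs = s²/n = 59132.6/540 = 109.505
Relative efficiency = V_srs / V_st = 109.505/93.383 = 1.1726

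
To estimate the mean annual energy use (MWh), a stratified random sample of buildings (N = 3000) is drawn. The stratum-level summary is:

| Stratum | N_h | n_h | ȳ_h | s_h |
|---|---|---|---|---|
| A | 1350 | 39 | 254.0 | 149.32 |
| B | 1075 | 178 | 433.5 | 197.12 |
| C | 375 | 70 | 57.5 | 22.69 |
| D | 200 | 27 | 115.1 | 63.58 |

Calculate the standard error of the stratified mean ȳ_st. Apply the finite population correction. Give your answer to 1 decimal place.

V̂(ȳ_st) = Σ W_h² (1 − n_h/N_h) s_h²/n_h, with W_h = N_h/N and N = 3000:
  stratum A: (1350/3000)²·(1 − 39/1350)·149.32²/39 = 112.426
  stratum B: (1075/3000)²·(1 − 178/1075)·197.12²/178 = 23.3884
  stratum C: (375/3000)²·(1 − 70/375)·22.69²/70 = 0.0934673
  stratum D: (200/3000)²·(1 − 27/200)·63.58²/27 = 0.575587
V̂(ȳ_st) = 136.483
SE(ȳ_st) = √136.483 = 11.6826

SE(ȳ_st) ≈ 11.7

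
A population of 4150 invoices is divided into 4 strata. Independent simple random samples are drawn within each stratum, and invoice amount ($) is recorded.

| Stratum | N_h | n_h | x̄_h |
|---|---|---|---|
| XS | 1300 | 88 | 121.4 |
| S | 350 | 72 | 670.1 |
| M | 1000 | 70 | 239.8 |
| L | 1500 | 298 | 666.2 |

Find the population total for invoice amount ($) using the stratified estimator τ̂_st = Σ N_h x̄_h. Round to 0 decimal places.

τ̂_st ≈ 1631455

τ̂_st = Σ N_h x̄_h = 1300·121.4 + 350·670.1 + 1000·239.8 + 1500·666.2 = 1631455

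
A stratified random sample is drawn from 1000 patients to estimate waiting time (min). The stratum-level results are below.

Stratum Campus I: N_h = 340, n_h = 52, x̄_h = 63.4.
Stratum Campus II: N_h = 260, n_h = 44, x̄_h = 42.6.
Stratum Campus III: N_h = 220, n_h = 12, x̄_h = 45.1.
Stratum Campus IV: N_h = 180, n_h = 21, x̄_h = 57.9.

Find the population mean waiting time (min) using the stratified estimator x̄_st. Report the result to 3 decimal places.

N = Σ N_h = 1000. Stratum weights W_h = N_h/N.
x̄_st = (340·63.4 + 260·42.6 + 220·45.1 + 180·57.9) / 1000 = 52.97600

x̄_st ≈ 52.976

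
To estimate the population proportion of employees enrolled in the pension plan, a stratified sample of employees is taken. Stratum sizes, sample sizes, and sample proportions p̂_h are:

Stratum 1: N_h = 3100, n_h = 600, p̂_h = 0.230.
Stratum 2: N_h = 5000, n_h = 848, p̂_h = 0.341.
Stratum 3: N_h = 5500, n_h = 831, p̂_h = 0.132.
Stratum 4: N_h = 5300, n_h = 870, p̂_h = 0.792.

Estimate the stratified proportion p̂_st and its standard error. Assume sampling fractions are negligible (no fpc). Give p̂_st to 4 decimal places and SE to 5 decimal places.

p̂_st ≈ 0.3884, SE ≈ 0.00729

N = 18900; stratum weights W_h = N_h/N.
p̂_st = Σ W_h p̂_h = (3100·0.230 + 5000·0.341 + 5500·0.132 + 5300·0.792)/18900 = 0.38844
V̂(p̂_st) = Σ W_h² p̂_h(1−p̂_h)/(n_h−1):
  stratum 1: (3100/18900)²·0.230·0.770/599 = 7.95411e-06
  stratum 2: (5000/18900)²·0.341·0.659/847 = 1.85683e-05
  stratum 3: (5500/18900)²·0.132·0.868/830 = 1.16901e-05
  stratum 4: (5300/18900)²·0.792·0.208/869 = 1.49072e-05
V̂(p̂_st) = 5.31197e-05; SE = √V̂ = 0.00728833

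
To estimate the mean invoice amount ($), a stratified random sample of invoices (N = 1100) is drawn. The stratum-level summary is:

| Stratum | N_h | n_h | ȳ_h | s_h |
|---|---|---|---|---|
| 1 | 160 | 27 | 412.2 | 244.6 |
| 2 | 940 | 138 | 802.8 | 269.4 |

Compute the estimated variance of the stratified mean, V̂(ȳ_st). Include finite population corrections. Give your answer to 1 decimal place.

V̂(ȳ_st) = Σ W_h² (1 − n_h/N_h) s_h²/n_h, with W_h = N_h/N and N = 1100:
  stratum 1: (160/1100)²·(1 − 27/160)·244.6²/27 = 38.9704
  stratum 2: (940/1100)²·(1 − 138/940)·269.4²/138 = 327.667
V̂(ȳ_st) = 366.638

V̂(ȳ_st) ≈ 366.6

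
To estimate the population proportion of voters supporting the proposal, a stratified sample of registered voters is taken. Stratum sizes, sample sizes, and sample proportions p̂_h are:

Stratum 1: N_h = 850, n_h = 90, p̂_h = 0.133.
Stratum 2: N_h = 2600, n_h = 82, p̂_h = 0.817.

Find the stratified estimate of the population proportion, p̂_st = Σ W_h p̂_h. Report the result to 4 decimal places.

p̂_st ≈ 0.6485

N = 3450; stratum weights W_h = N_h/N.
p̂_st = Σ W_h p̂_h = (850·0.133 + 2600·0.817)/3450 = 0.64848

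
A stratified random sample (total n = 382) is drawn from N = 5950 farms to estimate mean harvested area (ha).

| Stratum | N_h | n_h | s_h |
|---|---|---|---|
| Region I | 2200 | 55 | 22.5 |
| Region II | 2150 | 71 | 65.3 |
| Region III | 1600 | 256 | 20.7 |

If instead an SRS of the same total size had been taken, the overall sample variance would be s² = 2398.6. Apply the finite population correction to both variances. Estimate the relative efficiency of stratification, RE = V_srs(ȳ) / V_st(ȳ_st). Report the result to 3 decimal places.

V̂(ȳ_st) = Σ W_h² (1 − n_h/N_h) s_h²/n_h, with W_h = N_h/N and N = 5950:
  stratum Region I: (2200/5950)²·(1 − 55/2200)·22.5²/55 = 1.22693
  stratum Region II: (2150/5950)²·(1 − 71/2150)·65.3²/71 = 7.58276
  stratum Region III: (1600/5950)²·(1 − 256/1600)·20.7²/256 = 0.101668
V_st = 8.91135
V_srs = (1 − 382/5950)·2398.6/382 = 5.87593
Relative efficiency = V_srs / V_st = 5.87593/8.91135 = 0.6594

RE ≈ 0.659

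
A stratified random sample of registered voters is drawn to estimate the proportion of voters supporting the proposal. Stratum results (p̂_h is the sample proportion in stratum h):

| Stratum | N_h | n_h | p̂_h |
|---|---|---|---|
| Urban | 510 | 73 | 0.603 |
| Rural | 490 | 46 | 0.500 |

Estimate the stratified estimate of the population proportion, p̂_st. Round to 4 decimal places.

p̂_st ≈ 0.5525

N = 1000; stratum weights W_h = N_h/N.
p̂_st = Σ W_h p̂_h = (510·0.603 + 490·0.500)/1000 = 0.55253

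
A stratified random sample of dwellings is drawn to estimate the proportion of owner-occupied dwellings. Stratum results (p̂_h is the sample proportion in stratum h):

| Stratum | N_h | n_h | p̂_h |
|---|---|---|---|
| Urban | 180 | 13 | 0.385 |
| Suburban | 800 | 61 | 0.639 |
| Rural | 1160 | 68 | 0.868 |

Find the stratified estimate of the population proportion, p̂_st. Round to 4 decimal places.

N = 2140; stratum weights W_h = N_h/N.
p̂_st = Σ W_h p̂_h = (180·0.385 + 800·0.639 + 1160·0.868)/2140 = 0.74177

p̂_st ≈ 0.7418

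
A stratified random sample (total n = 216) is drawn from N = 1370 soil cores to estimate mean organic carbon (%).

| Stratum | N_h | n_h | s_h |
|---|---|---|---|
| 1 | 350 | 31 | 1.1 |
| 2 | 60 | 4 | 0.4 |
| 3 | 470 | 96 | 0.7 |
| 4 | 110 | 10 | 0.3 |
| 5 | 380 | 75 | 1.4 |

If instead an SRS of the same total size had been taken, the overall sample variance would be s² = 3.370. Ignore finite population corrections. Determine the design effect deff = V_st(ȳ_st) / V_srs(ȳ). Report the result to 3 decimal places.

V̂(ȳ_st) = Σ W_h² s_h²/n_h, with W_h = N_h/N and N = 1370:
  stratum 1: (350/1370)²·1.1²/31 = 0.00254753
  stratum 2: (60/1370)²·0.4²/4 = 7.67223e-05
  stratum 3: (470/1370)²·0.7²/96 = 0.00060073
  stratum 4: (110/1370)²·0.3²/10 = 5.80212e-05
  stratum 5: (380/1370)²·1.4²/75 = 0.00201058
V_st = 0.00529358
V_srs = s²/n = 3.370/216 = 0.0156019
deff = V_st / V_srs = 0.00529358/0.0156019 = 0.3393

deff ≈ 0.339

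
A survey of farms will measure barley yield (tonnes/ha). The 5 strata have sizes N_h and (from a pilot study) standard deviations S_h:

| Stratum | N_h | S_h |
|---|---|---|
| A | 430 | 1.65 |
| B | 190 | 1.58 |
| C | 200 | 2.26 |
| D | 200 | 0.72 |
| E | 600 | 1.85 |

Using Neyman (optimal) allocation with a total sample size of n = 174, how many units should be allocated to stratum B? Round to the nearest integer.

19

Neyman allocation: n_h = n · N_h S_h / Σ N_i S_i, with n = 174.
  stratum A: N_h·S_h = 430·1.65 = 709.50
  stratum B: N_h·S_h = 190·1.58 = 300.20
  stratum C: N_h·S_h = 200·2.26 = 452.00
  stratum D: N_h·S_h = 200·0.72 = 144.00
  stratum E: N_h·S_h = 600·1.85 = 1110.00
Σ N_h S_h = 2715.70
n for stratum B = 174·300.20/2715.70 = 19.234 → 19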